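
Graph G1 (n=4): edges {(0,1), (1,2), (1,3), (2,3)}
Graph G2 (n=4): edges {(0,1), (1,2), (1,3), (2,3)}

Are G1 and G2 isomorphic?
Yes, isomorphic

The graphs are isomorphic.
One valid mapping φ: V(G1) → V(G2): 0→0, 1→1, 2→2, 3→3

Verify φ preserves adjacency — for each edge of G1, its image is an edge of G2:
  (0,1) → (φ(0),φ(1)) = (0,1) ∈ E(G2) ✓
  (1,2) → (φ(1),φ(2)) = (1,2) ∈ E(G2) ✓
  (1,3) → (φ(1),φ(3)) = (1,3) ∈ E(G2) ✓
  (2,3) → (φ(2),φ(3)) = (2,3) ∈ E(G2) ✓
All 4 edges of G1 map to edges of G2, and |E(G1)| = |E(G2)| = 4, so φ is a bijection on edges as well as vertices. Hence G1 ≅ G2.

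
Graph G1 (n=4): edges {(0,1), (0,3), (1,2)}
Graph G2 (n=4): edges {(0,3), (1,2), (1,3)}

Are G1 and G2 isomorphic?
Yes, isomorphic

The graphs are isomorphic.
One valid mapping φ: V(G1) → V(G2): 0→1, 1→3, 2→0, 3→2

Verify φ preserves adjacency — for each edge of G1, its image is an edge of G2:
  (0,1) → (φ(0),φ(1)) = (1,3) ∈ E(G2) ✓
  (0,3) → (φ(0),φ(3)) = (1,2) ∈ E(G2) ✓
  (1,2) → (φ(1),φ(2)) = (0,3) ∈ E(G2) ✓
All 3 edges of G1 map to edges of G2, and |E(G1)| = |E(G2)| = 3, so φ is a bijection on edges as well as vertices. Hence G1 ≅ G2.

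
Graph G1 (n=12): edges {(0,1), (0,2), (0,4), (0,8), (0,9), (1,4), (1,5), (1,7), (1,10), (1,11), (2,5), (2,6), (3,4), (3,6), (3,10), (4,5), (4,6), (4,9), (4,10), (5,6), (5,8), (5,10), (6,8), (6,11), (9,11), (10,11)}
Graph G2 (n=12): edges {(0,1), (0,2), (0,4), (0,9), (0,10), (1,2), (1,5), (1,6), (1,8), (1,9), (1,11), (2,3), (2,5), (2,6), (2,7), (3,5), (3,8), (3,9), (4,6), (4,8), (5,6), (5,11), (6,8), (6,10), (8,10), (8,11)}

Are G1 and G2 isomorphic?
Yes, isomorphic

The graphs are isomorphic.
One valid mapping φ: V(G1) → V(G2): 0→0, 1→2, 2→4, 3→11, 4→1, 5→6, 6→8, 7→7, 8→10, 9→9, 10→5, 11→3

Verify φ preserves adjacency — for each edge of G1, its image is an edge of G2:
  (0,1) → (φ(0),φ(1)) = (0,2) ∈ E(G2) ✓
  (0,2) → (φ(0),φ(2)) = (0,4) ∈ E(G2) ✓
  (0,4) → (φ(0),φ(4)) = (0,1) ∈ E(G2) ✓
  (0,8) → (φ(0),φ(8)) = (0,10) ∈ E(G2) ✓
  (0,9) → (φ(0),φ(9)) = (0,9) ∈ E(G2) ✓
  (1,4) → (φ(1),φ(4)) = (1,2) ∈ E(G2) ✓
  (1,5) → (φ(1),φ(5)) = (2,6) ∈ E(G2) ✓
  (1,7) → (φ(1),φ(7)) = (2,7) ∈ E(G2) ✓
  (1,10) → (φ(1),φ(10)) = (2,5) ∈ E(G2) ✓
  (1,11) → (φ(1),φ(11)) = (2,3) ∈ E(G2) ✓
  (2,5) → (φ(2),φ(5)) = (4,6) ∈ E(G2) ✓
  (2,6) → (φ(2),φ(6)) = (4,8) ∈ E(G2) ✓
  (3,4) → (φ(3),φ(4)) = (1,11) ∈ E(G2) ✓
  (3,6) → (φ(3),φ(6)) = (8,11) ∈ E(G2) ✓
  (3,10) → (φ(3),φ(10)) = (5,11) ∈ E(G2) ✓
  (4,5) → (φ(4),φ(5)) = (1,6) ∈ E(G2) ✓
  (4,6) → (φ(4),φ(6)) = (1,8) ∈ E(G2) ✓
  (4,9) → (φ(4),φ(9)) = (1,9) ∈ E(G2) ✓
  (4,10) → (φ(4),φ(10)) = (1,5) ∈ E(G2) ✓
  (5,6) → (φ(5),φ(6)) = (6,8) ∈ E(G2) ✓
  (5,8) → (φ(5),φ(8)) = (6,10) ∈ E(G2) ✓
  (5,10) → (φ(5),φ(10)) = (5,6) ∈ E(G2) ✓
  (6,8) → (φ(6),φ(8)) = (8,10) ∈ E(G2) ✓
  (6,11) → (φ(6),φ(11)) = (3,8) ∈ E(G2) ✓
  (9,11) → (φ(9),φ(11)) = (3,9) ∈ E(G2) ✓
  (10,11) → (φ(10),φ(11)) = (3,5) ∈ E(G2) ✓
All 26 edges of G1 map to edges of G2, and |E(G1)| = |E(G2)| = 26, so φ is a bijection on edges as well as vertices. Hence G1 ≅ G2.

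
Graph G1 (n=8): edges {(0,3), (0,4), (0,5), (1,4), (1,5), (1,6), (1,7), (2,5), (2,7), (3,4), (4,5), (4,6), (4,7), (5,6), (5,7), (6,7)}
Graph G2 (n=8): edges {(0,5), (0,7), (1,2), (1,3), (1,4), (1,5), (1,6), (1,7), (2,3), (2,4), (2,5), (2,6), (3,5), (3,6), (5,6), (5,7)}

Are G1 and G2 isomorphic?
Yes, isomorphic

The graphs are isomorphic.
One valid mapping φ: V(G1) → V(G2): 0→7, 1→3, 2→4, 3→0, 4→5, 5→1, 6→6, 7→2

Verify φ preserves adjacency — for each edge of G1, its image is an edge of G2:
  (0,3) → (φ(0),φ(3)) = (0,7) ∈ E(G2) ✓
  (0,4) → (φ(0),φ(4)) = (5,7) ∈ E(G2) ✓
  (0,5) → (φ(0),φ(5)) = (1,7) ∈ E(G2) ✓
  (1,4) → (φ(1),φ(4)) = (3,5) ∈ E(G2) ✓
  (1,5) → (φ(1),φ(5)) = (1,3) ∈ E(G2) ✓
  (1,6) → (φ(1),φ(6)) = (3,6) ∈ E(G2) ✓
  (1,7) → (φ(1),φ(7)) = (2,3) ∈ E(G2) ✓
  (2,5) → (φ(2),φ(5)) = (1,4) ∈ E(G2) ✓
  (2,7) → (φ(2),φ(7)) = (2,4) ∈ E(G2) ✓
  (3,4) → (φ(3),φ(4)) = (0,5) ∈ E(G2) ✓
  (4,5) → (φ(4),φ(5)) = (1,5) ∈ E(G2) ✓
  (4,6) → (φ(4),φ(6)) = (5,6) ∈ E(G2) ✓
  (4,7) → (φ(4),φ(7)) = (2,5) ∈ E(G2) ✓
  (5,6) → (φ(5),φ(6)) = (1,6) ∈ E(G2) ✓
  (5,7) → (φ(5),φ(7)) = (1,2) ∈ E(G2) ✓
  (6,7) → (φ(6),φ(7)) = (2,6) ∈ E(G2) ✓
All 16 edges of G1 map to edges of G2, and |E(G1)| = |E(G2)| = 16, so φ is a bijection on edges as well as vertices. Hence G1 ≅ G2.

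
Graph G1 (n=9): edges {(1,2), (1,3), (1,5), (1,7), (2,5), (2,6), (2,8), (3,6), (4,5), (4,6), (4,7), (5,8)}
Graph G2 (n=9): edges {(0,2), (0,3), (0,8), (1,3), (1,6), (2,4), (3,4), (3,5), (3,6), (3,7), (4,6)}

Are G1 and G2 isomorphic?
No, not isomorphic

The graphs are NOT isomorphic.

Connected components of G1: 2 component(s) with vertex sets [[0], [1, 2, 3, 4, 5, 6, 7, 8]], sizes [1, 8].
Connected components of G2: 1 component(s) with vertex sets [[0, 1, 2, 3, 4, 5, 6, 7, 8]], sizes [9].
The number of connected components (and the multiset of component sizes) is an isomorphism invariant — an isomorphism maps each component of G1 bijectively onto a component of G2. Since G1 has 2 component(s) and G2 has 1, they cannot be isomorphic.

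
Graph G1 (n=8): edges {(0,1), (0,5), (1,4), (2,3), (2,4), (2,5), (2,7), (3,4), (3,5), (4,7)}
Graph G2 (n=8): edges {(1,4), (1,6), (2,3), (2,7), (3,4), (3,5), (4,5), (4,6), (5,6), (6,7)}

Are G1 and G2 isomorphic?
Yes, isomorphic

The graphs are isomorphic.
One valid mapping φ: V(G1) → V(G2): 0→2, 1→7, 2→4, 3→5, 4→6, 5→3, 6→0, 7→1

Verify φ preserves adjacency — for each edge of G1, its image is an edge of G2:
  (0,1) → (φ(0),φ(1)) = (2,7) ∈ E(G2) ✓
  (0,5) → (φ(0),φ(5)) = (2,3) ∈ E(G2) ✓
  (1,4) → (φ(1),φ(4)) = (6,7) ∈ E(G2) ✓
  (2,3) → (φ(2),φ(3)) = (4,5) ∈ E(G2) ✓
  (2,4) → (φ(2),φ(4)) = (4,6) ∈ E(G2) ✓
  (2,5) → (φ(2),φ(5)) = (3,4) ∈ E(G2) ✓
  (2,7) → (φ(2),φ(7)) = (1,4) ∈ E(G2) ✓
  (3,4) → (φ(3),φ(4)) = (5,6) ∈ E(G2) ✓
  (3,5) → (φ(3),φ(5)) = (3,5) ∈ E(G2) ✓
  (4,7) → (φ(4),φ(7)) = (1,6) ∈ E(G2) ✓
All 10 edges of G1 map to edges of G2, and |E(G1)| = |E(G2)| = 10, so φ is a bijection on edges as well as vertices. Hence G1 ≅ G2.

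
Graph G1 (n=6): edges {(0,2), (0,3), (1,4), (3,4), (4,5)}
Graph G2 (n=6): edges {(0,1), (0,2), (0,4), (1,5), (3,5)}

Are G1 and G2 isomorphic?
Yes, isomorphic

The graphs are isomorphic.
One valid mapping φ: V(G1) → V(G2): 0→5, 1→2, 2→3, 3→1, 4→0, 5→4

Verify φ preserves adjacency — for each edge of G1, its image is an edge of G2:
  (0,2) → (φ(0),φ(2)) = (3,5) ∈ E(G2) ✓
  (0,3) → (φ(0),φ(3)) = (1,5) ∈ E(G2) ✓
  (1,4) → (φ(1),φ(4)) = (0,2) ∈ E(G2) ✓
  (3,4) → (φ(3),φ(4)) = (0,1) ∈ E(G2) ✓
  (4,5) → (φ(4),φ(5)) = (0,4) ∈ E(G2) ✓
All 5 edges of G1 map to edges of G2, and |E(G1)| = |E(G2)| = 5, so φ is a bijection on edges as well as vertices. Hence G1 ≅ G2.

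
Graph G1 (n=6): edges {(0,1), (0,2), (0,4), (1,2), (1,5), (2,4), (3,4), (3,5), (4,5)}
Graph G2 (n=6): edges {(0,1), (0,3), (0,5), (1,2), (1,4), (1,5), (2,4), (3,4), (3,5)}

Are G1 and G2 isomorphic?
Yes, isomorphic

The graphs are isomorphic.
One valid mapping φ: V(G1) → V(G2): 0→5, 1→3, 2→0, 3→2, 4→1, 5→4

Verify φ preserves adjacency — for each edge of G1, its image is an edge of G2:
  (0,1) → (φ(0),φ(1)) = (3,5) ∈ E(G2) ✓
  (0,2) → (φ(0),φ(2)) = (0,5) ∈ E(G2) ✓
  (0,4) → (φ(0),φ(4)) = (1,5) ∈ E(G2) ✓
  (1,2) → (φ(1),φ(2)) = (0,3) ∈ E(G2) ✓
  (1,5) → (φ(1),φ(5)) = (3,4) ∈ E(G2) ✓
  (2,4) → (φ(2),φ(4)) = (0,1) ∈ E(G2) ✓
  (3,4) → (φ(3),φ(4)) = (1,2) ∈ E(G2) ✓
  (3,5) → (φ(3),φ(5)) = (2,4) ∈ E(G2) ✓
  (4,5) → (φ(4),φ(5)) = (1,4) ∈ E(G2) ✓
All 9 edges of G1 map to edges of G2, and |E(G1)| = |E(G2)| = 9, so φ is a bijection on edges as well as vertices. Hence G1 ≅ G2.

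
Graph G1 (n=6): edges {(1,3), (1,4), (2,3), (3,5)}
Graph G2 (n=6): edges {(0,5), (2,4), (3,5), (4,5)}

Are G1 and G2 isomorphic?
Yes, isomorphic

The graphs are isomorphic.
One valid mapping φ: V(G1) → V(G2): 0→1, 1→4, 2→3, 3→5, 4→2, 5→0

Verify φ preserves adjacency — for each edge of G1, its image is an edge of G2:
  (1,3) → (φ(1),φ(3)) = (4,5) ∈ E(G2) ✓
  (1,4) → (φ(1),φ(4)) = (2,4) ∈ E(G2) ✓
  (2,3) → (φ(2),φ(3)) = (3,5) ∈ E(G2) ✓
  (3,5) → (φ(3),φ(5)) = (0,5) ∈ E(G2) ✓
All 4 edges of G1 map to edges of G2, and |E(G1)| = |E(G2)| = 4, so φ is a bijection on edges as well as vertices. Hence G1 ≅ G2.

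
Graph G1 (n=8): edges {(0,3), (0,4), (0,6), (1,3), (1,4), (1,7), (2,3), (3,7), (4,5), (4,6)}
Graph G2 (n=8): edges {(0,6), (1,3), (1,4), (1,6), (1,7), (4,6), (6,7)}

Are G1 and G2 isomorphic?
No, not isomorphic

The graphs are NOT isomorphic.

Connected components of G1: 1 component(s) with vertex sets [[0, 1, 2, 3, 4, 5, 6, 7]], sizes [8].
Connected components of G2: 3 component(s) with vertex sets [[2], [5], [0, 1, 3, 4, 6, 7]], sizes [1, 1, 6].
The number of connected components (and the multiset of component sizes) is an isomorphism invariant — an isomorphism maps each component of G1 bijectively onto a component of G2. Since G1 has 1 component(s) and G2 has 3, they cannot be isomorphic.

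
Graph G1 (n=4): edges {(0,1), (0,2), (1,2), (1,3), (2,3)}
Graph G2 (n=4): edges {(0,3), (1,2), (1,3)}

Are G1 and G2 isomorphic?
No, not isomorphic

The graphs are NOT isomorphic.

Degrees in G1: deg(0)=2, deg(1)=3, deg(2)=3, deg(3)=2.
Sorted degree sequence of G1: [3, 3, 2, 2].
Degrees in G2: deg(0)=1, deg(1)=2, deg(2)=1, deg(3)=2.
Sorted degree sequence of G2: [2, 2, 1, 1].
The (sorted) degree sequence is an isomorphism invariant, so since G1 and G2 have different degree sequences they cannot be isomorphic.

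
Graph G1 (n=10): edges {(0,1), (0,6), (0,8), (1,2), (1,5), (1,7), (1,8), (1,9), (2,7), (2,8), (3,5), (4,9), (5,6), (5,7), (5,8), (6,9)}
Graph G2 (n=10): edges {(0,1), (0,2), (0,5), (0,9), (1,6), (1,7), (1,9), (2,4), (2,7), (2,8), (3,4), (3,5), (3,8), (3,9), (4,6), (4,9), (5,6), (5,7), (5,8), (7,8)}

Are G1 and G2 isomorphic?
No, not isomorphic

The graphs are NOT isomorphic.

Degrees in G1: deg(0)=3, deg(1)=6, deg(2)=3, deg(3)=1, deg(4)=1, deg(5)=5, deg(6)=3, deg(7)=3, deg(8)=4, deg(9)=3.
Sorted degree sequence of G1: [6, 5, 4, 3, 3, 3, 3, 3, 1, 1].
Degrees in G2: deg(0)=4, deg(1)=4, deg(2)=4, deg(3)=4, deg(4)=4, deg(5)=5, deg(6)=3, deg(7)=4, deg(8)=4, deg(9)=4.
Sorted degree sequence of G2: [5, 4, 4, 4, 4, 4, 4, 4, 4, 3].
The (sorted) degree sequence is an isomorphism invariant, so since G1 and G2 have different degree sequences they cannot be isomorphic.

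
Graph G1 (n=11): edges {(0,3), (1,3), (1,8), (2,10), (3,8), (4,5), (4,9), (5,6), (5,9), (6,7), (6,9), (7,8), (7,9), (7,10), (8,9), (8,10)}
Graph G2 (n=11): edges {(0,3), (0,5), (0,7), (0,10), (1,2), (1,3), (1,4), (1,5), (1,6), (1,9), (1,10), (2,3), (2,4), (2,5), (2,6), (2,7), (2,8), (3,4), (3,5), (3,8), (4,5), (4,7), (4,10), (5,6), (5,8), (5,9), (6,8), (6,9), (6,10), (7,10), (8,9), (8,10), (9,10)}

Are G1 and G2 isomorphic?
No, not isomorphic

The graphs are NOT isomorphic.

Counting triangles (3-cliques): G1 has 6, G2 has 33.
Triangle count is an isomorphism invariant, so differing triangle counts rule out isomorphism.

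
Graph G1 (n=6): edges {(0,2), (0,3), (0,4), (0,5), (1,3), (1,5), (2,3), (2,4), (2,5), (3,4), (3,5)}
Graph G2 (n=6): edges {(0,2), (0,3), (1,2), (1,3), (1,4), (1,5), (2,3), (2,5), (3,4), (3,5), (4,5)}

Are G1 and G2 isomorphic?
Yes, isomorphic

The graphs are isomorphic.
One valid mapping φ: V(G1) → V(G2): 0→1, 1→0, 2→5, 3→3, 4→4, 5→2

Verify φ preserves adjacency — for each edge of G1, its image is an edge of G2:
  (0,2) → (φ(0),φ(2)) = (1,5) ∈ E(G2) ✓
  (0,3) → (φ(0),φ(3)) = (1,3) ∈ E(G2) ✓
  (0,4) → (φ(0),φ(4)) = (1,4) ∈ E(G2) ✓
  (0,5) → (φ(0),φ(5)) = (1,2) ∈ E(G2) ✓
  (1,3) → (φ(1),φ(3)) = (0,3) ∈ E(G2) ✓
  (1,5) → (φ(1),φ(5)) = (0,2) ∈ E(G2) ✓
  (2,3) → (φ(2),φ(3)) = (3,5) ∈ E(G2) ✓
  (2,4) → (φ(2),φ(4)) = (4,5) ∈ E(G2) ✓
  (2,5) → (φ(2),φ(5)) = (2,5) ∈ E(G2) ✓
  (3,4) → (φ(3),φ(4)) = (3,4) ∈ E(G2) ✓
  (3,5) → (φ(3),φ(5)) = (2,3) ∈ E(G2) ✓
All 11 edges of G1 map to edges of G2, and |E(G1)| = |E(G2)| = 11, so φ is a bijection on edges as well as vertices. Hence G1 ≅ G2.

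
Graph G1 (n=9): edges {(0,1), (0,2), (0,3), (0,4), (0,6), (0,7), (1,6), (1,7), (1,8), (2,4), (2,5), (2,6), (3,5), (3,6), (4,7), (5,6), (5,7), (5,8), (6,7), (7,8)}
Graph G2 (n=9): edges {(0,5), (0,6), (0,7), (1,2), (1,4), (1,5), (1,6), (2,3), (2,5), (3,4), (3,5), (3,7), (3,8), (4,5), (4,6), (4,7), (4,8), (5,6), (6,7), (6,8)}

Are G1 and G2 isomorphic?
Yes, isomorphic

The graphs are isomorphic.
One valid mapping φ: V(G1) → V(G2): 0→6, 1→1, 2→7, 3→8, 4→0, 5→3, 6→4, 7→5, 8→2

Verify φ preserves adjacency — for each edge of G1, its image is an edge of G2:
  (0,1) → (φ(0),φ(1)) = (1,6) ∈ E(G2) ✓
  (0,2) → (φ(0),φ(2)) = (6,7) ∈ E(G2) ✓
  (0,3) → (φ(0),φ(3)) = (6,8) ∈ E(G2) ✓
  (0,4) → (φ(0),φ(4)) = (0,6) ∈ E(G2) ✓
  (0,6) → (φ(0),φ(6)) = (4,6) ∈ E(G2) ✓
  (0,7) → (φ(0),φ(7)) = (5,6) ∈ E(G2) ✓
  (1,6) → (φ(1),φ(6)) = (1,4) ∈ E(G2) ✓
  (1,7) → (φ(1),φ(7)) = (1,5) ∈ E(G2) ✓
  (1,8) → (φ(1),φ(8)) = (1,2) ∈ E(G2) ✓
  (2,4) → (φ(2),φ(4)) = (0,7) ∈ E(G2) ✓
  (2,5) → (φ(2),φ(5)) = (3,7) ∈ E(G2) ✓
  (2,6) → (φ(2),φ(6)) = (4,7) ∈ E(G2) ✓
  (3,5) → (φ(3),φ(5)) = (3,8) ∈ E(G2) ✓
  (3,6) → (φ(3),φ(6)) = (4,8) ∈ E(G2) ✓
  (4,7) → (φ(4),φ(7)) = (0,5) ∈ E(G2) ✓
  (5,6) → (φ(5),φ(6)) = (3,4) ∈ E(G2) ✓
  (5,7) → (φ(5),φ(7)) = (3,5) ∈ E(G2) ✓
  (5,8) → (φ(5),φ(8)) = (2,3) ∈ E(G2) ✓
  (6,7) → (φ(6),φ(7)) = (4,5) ∈ E(G2) ✓
  (7,8) → (φ(7),φ(8)) = (2,5) ∈ E(G2) ✓
All 20 edges of G1 map to edges of G2, and |E(G1)| = |E(G2)| = 20, so φ is a bijection on edges as well as vertices. Hence G1 ≅ G2.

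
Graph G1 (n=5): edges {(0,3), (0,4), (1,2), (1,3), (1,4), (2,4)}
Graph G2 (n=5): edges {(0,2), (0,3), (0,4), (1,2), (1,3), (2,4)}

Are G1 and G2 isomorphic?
Yes, isomorphic

The graphs are isomorphic.
One valid mapping φ: V(G1) → V(G2): 0→3, 1→2, 2→4, 3→1, 4→0

Verify φ preserves adjacency — for each edge of G1, its image is an edge of G2:
  (0,3) → (φ(0),φ(3)) = (1,3) ∈ E(G2) ✓
  (0,4) → (φ(0),φ(4)) = (0,3) ∈ E(G2) ✓
  (1,2) → (φ(1),φ(2)) = (2,4) ∈ E(G2) ✓
  (1,3) → (φ(1),φ(3)) = (1,2) ∈ E(G2) ✓
  (1,4) → (φ(1),φ(4)) = (0,2) ∈ E(G2) ✓
  (2,4) → (φ(2),φ(4)) = (0,4) ∈ E(G2) ✓
All 6 edges of G1 map to edges of G2, and |E(G1)| = |E(G2)| = 6, so φ is a bijection on edges as well as vertices. Hence G1 ≅ G2.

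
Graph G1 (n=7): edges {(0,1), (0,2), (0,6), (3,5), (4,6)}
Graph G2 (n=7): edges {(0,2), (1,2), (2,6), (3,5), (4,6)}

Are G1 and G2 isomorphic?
Yes, isomorphic

The graphs are isomorphic.
One valid mapping φ: V(G1) → V(G2): 0→2, 1→0, 2→1, 3→3, 4→4, 5→5, 6→6

Verify φ preserves adjacency — for each edge of G1, its image is an edge of G2:
  (0,1) → (φ(0),φ(1)) = (0,2) ∈ E(G2) ✓
  (0,2) → (φ(0),φ(2)) = (1,2) ∈ E(G2) ✓
  (0,6) → (φ(0),φ(6)) = (2,6) ∈ E(G2) ✓
  (3,5) → (φ(3),φ(5)) = (3,5) ∈ E(G2) ✓
  (4,6) → (φ(4),φ(6)) = (4,6) ∈ E(G2) ✓
All 5 edges of G1 map to edges of G2, and |E(G1)| = |E(G2)| = 5, so φ is a bijection on edges as well as vertices. Hence G1 ≅ G2.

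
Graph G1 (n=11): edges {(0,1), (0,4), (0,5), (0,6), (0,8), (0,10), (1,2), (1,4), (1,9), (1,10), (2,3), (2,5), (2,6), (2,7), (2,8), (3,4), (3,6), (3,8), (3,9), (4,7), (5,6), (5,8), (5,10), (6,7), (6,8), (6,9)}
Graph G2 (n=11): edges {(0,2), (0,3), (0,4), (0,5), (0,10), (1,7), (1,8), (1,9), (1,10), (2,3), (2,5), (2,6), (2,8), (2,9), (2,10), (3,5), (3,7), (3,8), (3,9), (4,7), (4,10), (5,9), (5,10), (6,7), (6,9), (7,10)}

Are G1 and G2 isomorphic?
Yes, isomorphic

The graphs are isomorphic.
One valid mapping φ: V(G1) → V(G2): 0→10, 1→7, 2→3, 3→9, 4→1, 5→0, 6→2, 7→8, 8→5, 9→6, 10→4

Verify φ preserves adjacency — for each edge of G1, its image is an edge of G2:
  (0,1) → (φ(0),φ(1)) = (7,10) ∈ E(G2) ✓
  (0,4) → (φ(0),φ(4)) = (1,10) ∈ E(G2) ✓
  (0,5) → (φ(0),φ(5)) = (0,10) ∈ E(G2) ✓
  (0,6) → (φ(0),φ(6)) = (2,10) ∈ E(G2) ✓
  (0,8) → (φ(0),φ(8)) = (5,10) ∈ E(G2) ✓
  (0,10) → (φ(0),φ(10)) = (4,10) ∈ E(G2) ✓
  (1,2) → (φ(1),φ(2)) = (3,7) ∈ E(G2) ✓
  (1,4) → (φ(1),φ(4)) = (1,7) ∈ E(G2) ✓
  (1,9) → (φ(1),φ(9)) = (6,7) ∈ E(G2) ✓
  (1,10) → (φ(1),φ(10)) = (4,7) ∈ E(G2) ✓
  (2,3) → (φ(2),φ(3)) = (3,9) ∈ E(G2) ✓
  (2,5) → (φ(2),φ(5)) = (0,3) ∈ E(G2) ✓
  (2,6) → (φ(2),φ(6)) = (2,3) ∈ E(G2) ✓
  (2,7) → (φ(2),φ(7)) = (3,8) ∈ E(G2) ✓
  (2,8) → (φ(2),φ(8)) = (3,5) ∈ E(G2) ✓
  (3,4) → (φ(3),φ(4)) = (1,9) ∈ E(G2) ✓
  (3,6) → (φ(3),φ(6)) = (2,9) ∈ E(G2) ✓
  (3,8) → (φ(3),φ(8)) = (5,9) ∈ E(G2) ✓
  (3,9) → (φ(3),φ(9)) = (6,9) ∈ E(G2) ✓
  (4,7) → (φ(4),φ(7)) = (1,8) ∈ E(G2) ✓
  (5,6) → (φ(5),φ(6)) = (0,2) ∈ E(G2) ✓
  (5,8) → (φ(5),φ(8)) = (0,5) ∈ E(G2) ✓
  (5,10) → (φ(5),φ(10)) = (0,4) ∈ E(G2) ✓
  (6,7) → (φ(6),φ(7)) = (2,8) ∈ E(G2) ✓
  (6,8) → (φ(6),φ(8)) = (2,5) ∈ E(G2) ✓
  (6,9) → (φ(6),φ(9)) = (2,6) ∈ E(G2) ✓
All 26 edges of G1 map to edges of G2, and |E(G1)| = |E(G2)| = 26, so φ is a bijection on edges as well as vertices. Hence G1 ≅ G2.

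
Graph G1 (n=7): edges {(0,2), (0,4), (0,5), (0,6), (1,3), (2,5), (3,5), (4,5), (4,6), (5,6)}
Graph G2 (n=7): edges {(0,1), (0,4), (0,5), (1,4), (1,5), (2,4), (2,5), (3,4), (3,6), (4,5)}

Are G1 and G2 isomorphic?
Yes, isomorphic

The graphs are isomorphic.
One valid mapping φ: V(G1) → V(G2): 0→5, 1→6, 2→2, 3→3, 4→0, 5→4, 6→1

Verify φ preserves adjacency — for each edge of G1, its image is an edge of G2:
  (0,2) → (φ(0),φ(2)) = (2,5) ∈ E(G2) ✓
  (0,4) → (φ(0),φ(4)) = (0,5) ∈ E(G2) ✓
  (0,5) → (φ(0),φ(5)) = (4,5) ∈ E(G2) ✓
  (0,6) → (φ(0),φ(6)) = (1,5) ∈ E(G2) ✓
  (1,3) → (φ(1),φ(3)) = (3,6) ∈ E(G2) ✓
  (2,5) → (φ(2),φ(5)) = (2,4) ∈ E(G2) ✓
  (3,5) → (φ(3),φ(5)) = (3,4) ∈ E(G2) ✓
  (4,5) → (φ(4),φ(5)) = (0,4) ∈ E(G2) ✓
  (4,6) → (φ(4),φ(6)) = (0,1) ∈ E(G2) ✓
  (5,6) → (φ(5),φ(6)) = (1,4) ∈ E(G2) ✓
All 10 edges of G1 map to edges of G2, and |E(G1)| = |E(G2)| = 10, so φ is a bijection on edges as well as vertices. Hence G1 ≅ G2.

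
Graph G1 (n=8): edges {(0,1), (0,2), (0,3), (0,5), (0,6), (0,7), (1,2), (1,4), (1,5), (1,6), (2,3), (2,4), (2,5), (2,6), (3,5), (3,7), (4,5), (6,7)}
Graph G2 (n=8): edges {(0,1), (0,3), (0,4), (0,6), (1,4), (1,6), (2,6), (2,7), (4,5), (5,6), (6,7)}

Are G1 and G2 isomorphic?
No, not isomorphic

The graphs are NOT isomorphic.

Degrees in G1: deg(0)=6, deg(1)=5, deg(2)=6, deg(3)=4, deg(4)=3, deg(5)=5, deg(6)=4, deg(7)=3.
Sorted degree sequence of G1: [6, 6, 5, 5, 4, 4, 3, 3].
Degrees in G2: deg(0)=4, deg(1)=3, deg(2)=2, deg(3)=1, deg(4)=3, deg(5)=2, deg(6)=5, deg(7)=2.
Sorted degree sequence of G2: [5, 4, 3, 3, 2, 2, 2, 1].
The (sorted) degree sequence is an isomorphism invariant, so since G1 and G2 have different degree sequences they cannot be isomorphic.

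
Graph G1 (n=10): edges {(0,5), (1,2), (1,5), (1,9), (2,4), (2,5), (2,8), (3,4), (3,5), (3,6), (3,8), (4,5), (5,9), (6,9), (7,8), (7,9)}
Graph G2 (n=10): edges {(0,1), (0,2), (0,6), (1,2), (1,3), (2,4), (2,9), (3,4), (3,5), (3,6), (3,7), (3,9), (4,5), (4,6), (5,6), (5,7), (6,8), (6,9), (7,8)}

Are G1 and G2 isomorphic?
No, not isomorphic

The graphs are NOT isomorphic.

Counting triangles (3-cliques): G1 has 4, G2 has 7.
Triangle count is an isomorphism invariant, so differing triangle counts rule out isomorphism.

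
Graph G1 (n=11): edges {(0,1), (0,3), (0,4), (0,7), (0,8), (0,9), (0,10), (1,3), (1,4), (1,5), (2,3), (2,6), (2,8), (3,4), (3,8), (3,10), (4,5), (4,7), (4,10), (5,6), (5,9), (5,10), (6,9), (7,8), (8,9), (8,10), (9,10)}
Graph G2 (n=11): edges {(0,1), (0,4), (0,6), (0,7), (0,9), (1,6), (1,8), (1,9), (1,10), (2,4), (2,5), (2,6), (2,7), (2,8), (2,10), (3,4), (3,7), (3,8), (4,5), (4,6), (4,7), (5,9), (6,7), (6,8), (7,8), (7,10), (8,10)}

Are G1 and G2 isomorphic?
Yes, isomorphic

The graphs are isomorphic.
One valid mapping φ: V(G1) → V(G2): 0→7, 1→10, 2→5, 3→2, 4→8, 5→1, 6→9, 7→3, 8→4, 9→0, 10→6

Verify φ preserves adjacency — for each edge of G1, its image is an edge of G2:
  (0,1) → (φ(0),φ(1)) = (7,10) ∈ E(G2) ✓
  (0,3) → (φ(0),φ(3)) = (2,7) ∈ E(G2) ✓
  (0,4) → (φ(0),φ(4)) = (7,8) ∈ E(G2) ✓
  (0,7) → (φ(0),φ(7)) = (3,7) ∈ E(G2) ✓
  (0,8) → (φ(0),φ(8)) = (4,7) ∈ E(G2) ✓
  (0,9) → (φ(0),φ(9)) = (0,7) ∈ E(G2) ✓
  (0,10) → (φ(0),φ(10)) = (6,7) ∈ E(G2) ✓
  (1,3) → (φ(1),φ(3)) = (2,10) ∈ E(G2) ✓
  (1,4) → (φ(1),φ(4)) = (8,10) ∈ E(G2) ✓
  (1,5) → (φ(1),φ(5)) = (1,10) ∈ E(G2) ✓
  (2,3) → (φ(2),φ(3)) = (2,5) ∈ E(G2) ✓
  (2,6) → (φ(2),φ(6)) = (5,9) ∈ E(G2) ✓
  (2,8) → (φ(2),φ(8)) = (4,5) ∈ E(G2) ✓
  (3,4) → (φ(3),φ(4)) = (2,8) ∈ E(G2) ✓
  (3,8) → (φ(3),φ(8)) = (2,4) ∈ E(G2) ✓
  (3,10) → (φ(3),φ(10)) = (2,6) ∈ E(G2) ✓
  (4,5) → (φ(4),φ(5)) = (1,8) ∈ E(G2) ✓
  (4,7) → (φ(4),φ(7)) = (3,8) ∈ E(G2) ✓
  (4,10) → (φ(4),φ(10)) = (6,8) ∈ E(G2) ✓
  (5,6) → (φ(5),φ(6)) = (1,9) ∈ E(G2) ✓
  (5,9) → (φ(5),φ(9)) = (0,1) ∈ E(G2) ✓
  (5,10) → (φ(5),φ(10)) = (1,6) ∈ E(G2) ✓
  (6,9) → (φ(6),φ(9)) = (0,9) ∈ E(G2) ✓
  (7,8) → (φ(7),φ(8)) = (3,4) ∈ E(G2) ✓
  (8,9) → (φ(8),φ(9)) = (0,4) ∈ E(G2) ✓
  (8,10) → (φ(8),φ(10)) = (4,6) ∈ E(G2) ✓
  (9,10) → (φ(9),φ(10)) = (0,6) ∈ E(G2) ✓
All 27 edges of G1 map to edges of G2, and |E(G1)| = |E(G2)| = 27, so φ is a bijection on edges as well as vertices. Hence G1 ≅ G2.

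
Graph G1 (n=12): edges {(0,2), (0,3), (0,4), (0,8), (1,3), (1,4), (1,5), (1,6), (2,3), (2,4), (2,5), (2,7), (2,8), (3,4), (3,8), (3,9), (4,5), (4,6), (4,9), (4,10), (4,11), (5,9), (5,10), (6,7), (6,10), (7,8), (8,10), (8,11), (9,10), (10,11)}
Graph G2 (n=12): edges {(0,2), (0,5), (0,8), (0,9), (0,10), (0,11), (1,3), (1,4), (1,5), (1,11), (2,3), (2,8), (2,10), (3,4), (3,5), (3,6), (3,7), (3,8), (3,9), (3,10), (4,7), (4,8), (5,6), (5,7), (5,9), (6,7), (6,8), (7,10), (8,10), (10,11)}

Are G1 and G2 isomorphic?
Yes, isomorphic

The graphs are isomorphic.
One valid mapping φ: V(G1) → V(G2): 0→2, 1→4, 2→10, 3→8, 4→3, 5→7, 6→1, 7→11, 8→0, 9→6, 10→5, 11→9

Verify φ preserves adjacency — for each edge of G1, its image is an edge of G2:
  (0,2) → (φ(0),φ(2)) = (2,10) ∈ E(G2) ✓
  (0,3) → (φ(0),φ(3)) = (2,8) ∈ E(G2) ✓
  (0,4) → (φ(0),φ(4)) = (2,3) ∈ E(G2) ✓
  (0,8) → (φ(0),φ(8)) = (0,2) ∈ E(G2) ✓
  (1,3) → (φ(1),φ(3)) = (4,8) ∈ E(G2) ✓
  (1,4) → (φ(1),φ(4)) = (3,4) ∈ E(G2) ✓
  (1,5) → (φ(1),φ(5)) = (4,7) ∈ E(G2) ✓
  (1,6) → (φ(1),φ(6)) = (1,4) ∈ E(G2) ✓
  (2,3) → (φ(2),φ(3)) = (8,10) ∈ E(G2) ✓
  (2,4) → (φ(2),φ(4)) = (3,10) ∈ E(G2) ✓
  (2,5) → (φ(2),φ(5)) = (7,10) ∈ E(G2) ✓
  (2,7) → (φ(2),φ(7)) = (10,11) ∈ E(G2) ✓
  (2,8) → (φ(2),φ(8)) = (0,10) ∈ E(G2) ✓
  (3,4) → (φ(3),φ(4)) = (3,8) ∈ E(G2) ✓
  (3,8) → (φ(3),φ(8)) = (0,8) ∈ E(G2) ✓
  (3,9) → (φ(3),φ(9)) = (6,8) ∈ E(G2) ✓
  (4,5) → (φ(4),φ(5)) = (3,7) ∈ E(G2) ✓
  (4,6) → (φ(4),φ(6)) = (1,3) ∈ E(G2) ✓
  (4,9) → (φ(4),φ(9)) = (3,6) ∈ E(G2) ✓
  (4,10) → (φ(4),φ(10)) = (3,5) ∈ E(G2) ✓
  (4,11) → (φ(4),φ(11)) = (3,9) ∈ E(G2) ✓
  (5,9) → (φ(5),φ(9)) = (6,7) ∈ E(G2) ✓
  (5,10) → (φ(5),φ(10)) = (5,7) ∈ E(G2) ✓
  (6,7) → (φ(6),φ(7)) = (1,11) ∈ E(G2) ✓
  (6,10) → (φ(6),φ(10)) = (1,5) ∈ E(G2) ✓
  (7,8) → (φ(7),φ(8)) = (0,11) ∈ E(G2) ✓
  (8,10) → (φ(8),φ(10)) = (0,5) ∈ E(G2) ✓
  (8,11) → (φ(8),φ(11)) = (0,9) ∈ E(G2) ✓
  (9,10) → (φ(9),φ(10)) = (5,6) ∈ E(G2) ✓
  (10,11) → (φ(10),φ(11)) = (5,9) ∈ E(G2) ✓
All 30 edges of G1 map to edges of G2, and |E(G1)| = |E(G2)| = 30, so φ is a bijection on edges as well as vertices. Hence G1 ≅ G2.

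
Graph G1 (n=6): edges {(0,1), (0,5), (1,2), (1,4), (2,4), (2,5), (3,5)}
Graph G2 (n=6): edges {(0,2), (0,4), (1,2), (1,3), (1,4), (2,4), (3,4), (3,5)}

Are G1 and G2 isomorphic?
No, not isomorphic

The graphs are NOT isomorphic.

Degrees in G1: deg(0)=2, deg(1)=3, deg(2)=3, deg(3)=1, deg(4)=2, deg(5)=3.
Sorted degree sequence of G1: [3, 3, 3, 2, 2, 1].
Degrees in G2: deg(0)=2, deg(1)=3, deg(2)=3, deg(3)=3, deg(4)=4, deg(5)=1.
Sorted degree sequence of G2: [4, 3, 3, 3, 2, 1].
The (sorted) degree sequence is an isomorphism invariant, so since G1 and G2 have different degree sequences they cannot be isomorphic.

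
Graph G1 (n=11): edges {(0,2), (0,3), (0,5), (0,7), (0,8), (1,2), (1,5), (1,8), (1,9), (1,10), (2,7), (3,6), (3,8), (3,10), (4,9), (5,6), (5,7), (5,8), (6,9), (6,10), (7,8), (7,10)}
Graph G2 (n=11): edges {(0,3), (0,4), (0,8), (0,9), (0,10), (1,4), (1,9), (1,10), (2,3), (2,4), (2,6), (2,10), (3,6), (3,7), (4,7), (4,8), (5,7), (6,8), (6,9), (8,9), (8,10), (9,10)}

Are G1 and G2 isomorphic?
Yes, isomorphic

The graphs are isomorphic.
One valid mapping φ: V(G1) → V(G2): 0→9, 1→4, 2→1, 3→6, 4→5, 5→0, 6→3, 7→10, 8→8, 9→7, 10→2

Verify φ preserves adjacency — for each edge of G1, its image is an edge of G2:
  (0,2) → (φ(0),φ(2)) = (1,9) ∈ E(G2) ✓
  (0,3) → (φ(0),φ(3)) = (6,9) ∈ E(G2) ✓
  (0,5) → (φ(0),φ(5)) = (0,9) ∈ E(G2) ✓
  (0,7) → (φ(0),φ(7)) = (9,10) ∈ E(G2) ✓
  (0,8) → (φ(0),φ(8)) = (8,9) ∈ E(G2) ✓
  (1,2) → (φ(1),φ(2)) = (1,4) ∈ E(G2) ✓
  (1,5) → (φ(1),φ(5)) = (0,4) ∈ E(G2) ✓
  (1,8) → (φ(1),φ(8)) = (4,8) ∈ E(G2) ✓
  (1,9) → (φ(1),φ(9)) = (4,7) ∈ E(G2) ✓
  (1,10) → (φ(1),φ(10)) = (2,4) ∈ E(G2) ✓
  (2,7) → (φ(2),φ(7)) = (1,10) ∈ E(G2) ✓
  (3,6) → (φ(3),φ(6)) = (3,6) ∈ E(G2) ✓
  (3,8) → (φ(3),φ(8)) = (6,8) ∈ E(G2) ✓
  (3,10) → (φ(3),φ(10)) = (2,6) ∈ E(G2) ✓
  (4,9) → (φ(4),φ(9)) = (5,7) ∈ E(G2) ✓
  (5,6) → (φ(5),φ(6)) = (0,3) ∈ E(G2) ✓
  (5,7) → (φ(5),φ(7)) = (0,10) ∈ E(G2) ✓
  (5,8) → (φ(5),φ(8)) = (0,8) ∈ E(G2) ✓
  (6,9) → (φ(6),φ(9)) = (3,7) ∈ E(G2) ✓
  (6,10) → (φ(6),φ(10)) = (2,3) ∈ E(G2) ✓
  (7,8) → (φ(7),φ(8)) = (8,10) ∈ E(G2) ✓
  (7,10) → (φ(7),φ(10)) = (2,10) ∈ E(G2) ✓
All 22 edges of G1 map to edges of G2, and |E(G1)| = |E(G2)| = 22, so φ is a bijection on edges as well as vertices. Hence G1 ≅ G2.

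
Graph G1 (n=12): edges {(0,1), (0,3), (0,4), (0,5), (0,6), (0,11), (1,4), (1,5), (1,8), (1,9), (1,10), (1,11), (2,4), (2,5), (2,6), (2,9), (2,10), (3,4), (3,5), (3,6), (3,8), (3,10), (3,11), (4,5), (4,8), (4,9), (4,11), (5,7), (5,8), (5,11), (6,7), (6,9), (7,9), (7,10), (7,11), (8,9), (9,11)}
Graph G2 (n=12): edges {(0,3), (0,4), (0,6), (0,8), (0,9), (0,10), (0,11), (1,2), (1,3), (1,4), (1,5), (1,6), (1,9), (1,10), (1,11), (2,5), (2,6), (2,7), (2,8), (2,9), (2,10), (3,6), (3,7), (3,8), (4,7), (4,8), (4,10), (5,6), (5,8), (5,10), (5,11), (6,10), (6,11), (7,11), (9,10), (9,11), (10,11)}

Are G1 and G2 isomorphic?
Yes, isomorphic

The graphs are isomorphic.
One valid mapping φ: V(G1) → V(G2): 0→5, 1→11, 2→4, 3→2, 4→10, 5→1, 6→8, 7→3, 8→9, 9→0, 10→7, 11→6

Verify φ preserves adjacency — for each edge of G1, its image is an edge of G2:
  (0,1) → (φ(0),φ(1)) = (5,11) ∈ E(G2) ✓
  (0,3) → (φ(0),φ(3)) = (2,5) ∈ E(G2) ✓
  (0,4) → (φ(0),φ(4)) = (5,10) ∈ E(G2) ✓
  (0,5) → (φ(0),φ(5)) = (1,5) ∈ E(G2) ✓
  (0,6) → (φ(0),φ(6)) = (5,8) ∈ E(G2) ✓
  (0,11) → (φ(0),φ(11)) = (5,6) ∈ E(G2) ✓
  (1,4) → (φ(1),φ(4)) = (10,11) ∈ E(G2) ✓
  (1,5) → (φ(1),φ(5)) = (1,11) ∈ E(G2) ✓
  (1,8) → (φ(1),φ(8)) = (9,11) ∈ E(G2) ✓
  (1,9) → (φ(1),φ(9)) = (0,11) ∈ E(G2) ✓
  (1,10) → (φ(1),φ(10)) = (7,11) ∈ E(G2) ✓
  (1,11) → (φ(1),φ(11)) = (6,11) ∈ E(G2) ✓
  (2,4) → (φ(2),φ(4)) = (4,10) ∈ E(G2) ✓
  (2,5) → (φ(2),φ(5)) = (1,4) ∈ E(G2) ✓
  (2,6) → (φ(2),φ(6)) = (4,8) ∈ E(G2) ✓
  (2,9) → (φ(2),φ(9)) = (0,4) ∈ E(G2) ✓
  (2,10) → (φ(2),φ(10)) = (4,7) ∈ E(G2) ✓
  (3,4) → (φ(3),φ(4)) = (2,10) ∈ E(G2) ✓
  (3,5) → (φ(3),φ(5)) = (1,2) ∈ E(G2) ✓
  (3,6) → (φ(3),φ(6)) = (2,8) ∈ E(G2) ✓
  (3,8) → (φ(3),φ(8)) = (2,9) ∈ E(G2) ✓
  (3,10) → (φ(3),φ(10)) = (2,7) ∈ E(G2) ✓
  (3,11) → (φ(3),φ(11)) = (2,6) ∈ E(G2) ✓
  (4,5) → (φ(4),φ(5)) = (1,10) ∈ E(G2) ✓
  (4,8) → (φ(4),φ(8)) = (9,10) ∈ E(G2) ✓
  (4,9) → (φ(4),φ(9)) = (0,10) ∈ E(G2) ✓
  (4,11) → (φ(4),φ(11)) = (6,10) ∈ E(G2) ✓
  (5,7) → (φ(5),φ(7)) = (1,3) ∈ E(G2) ✓
  (5,8) → (φ(5),φ(8)) = (1,9) ∈ E(G2) ✓
  (5,11) → (φ(5),φ(11)) = (1,6) ∈ E(G2) ✓
  (6,7) → (φ(6),φ(7)) = (3,8) ∈ E(G2) ✓
  (6,9) → (φ(6),φ(9)) = (0,8) ∈ E(G2) ✓
  (7,9) → (φ(7),φ(9)) = (0,3) ∈ E(G2) ✓
  (7,10) → (φ(7),φ(10)) = (3,7) ∈ E(G2) ✓
  (7,11) → (φ(7),φ(11)) = (3,6) ∈ E(G2) ✓
  (8,9) → (φ(8),φ(9)) = (0,9) ∈ E(G2) ✓
  (9,11) → (φ(9),φ(11)) = (0,6) ∈ E(G2) ✓
All 37 edges of G1 map to edges of G2, and |E(G1)| = |E(G2)| = 37, so φ is a bijection on edges as well as vertices. Hence G1 ≅ G2.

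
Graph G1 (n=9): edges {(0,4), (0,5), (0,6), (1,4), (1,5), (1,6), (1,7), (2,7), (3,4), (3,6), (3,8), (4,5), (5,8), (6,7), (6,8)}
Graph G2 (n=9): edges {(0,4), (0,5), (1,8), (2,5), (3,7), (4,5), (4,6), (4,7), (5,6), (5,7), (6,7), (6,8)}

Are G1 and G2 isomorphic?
No, not isomorphic

The graphs are NOT isomorphic.

Degrees in G1: deg(0)=3, deg(1)=4, deg(2)=1, deg(3)=3, deg(4)=4, deg(5)=4, deg(6)=5, deg(7)=3, deg(8)=3.
Sorted degree sequence of G1: [5, 4, 4, 4, 3, 3, 3, 3, 1].
Degrees in G2: deg(0)=2, deg(1)=1, deg(2)=1, deg(3)=1, deg(4)=4, deg(5)=5, deg(6)=4, deg(7)=4, deg(8)=2.
Sorted degree sequence of G2: [5, 4, 4, 4, 2, 2, 1, 1, 1].
The (sorted) degree sequence is an isomorphism invariant, so since G1 and G2 have different degree sequences they cannot be isomorphic.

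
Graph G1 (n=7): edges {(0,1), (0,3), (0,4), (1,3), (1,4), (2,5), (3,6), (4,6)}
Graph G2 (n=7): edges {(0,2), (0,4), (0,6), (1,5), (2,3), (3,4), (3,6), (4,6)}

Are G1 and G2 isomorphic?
Yes, isomorphic

The graphs are isomorphic.
One valid mapping φ: V(G1) → V(G2): 0→6, 1→4, 2→5, 3→0, 4→3, 5→1, 6→2

Verify φ preserves adjacency — for each edge of G1, its image is an edge of G2:
  (0,1) → (φ(0),φ(1)) = (4,6) ∈ E(G2) ✓
  (0,3) → (φ(0),φ(3)) = (0,6) ∈ E(G2) ✓
  (0,4) → (φ(0),φ(4)) = (3,6) ∈ E(G2) ✓
  (1,3) → (φ(1),φ(3)) = (0,4) ∈ E(G2) ✓
  (1,4) → (φ(1),φ(4)) = (3,4) ∈ E(G2) ✓
  (2,5) → (φ(2),φ(5)) = (1,5) ∈ E(G2) ✓
  (3,6) → (φ(3),φ(6)) = (0,2) ∈ E(G2) ✓
  (4,6) → (φ(4),φ(6)) = (2,3) ∈ E(G2) ✓
All 8 edges of G1 map to edges of G2, and |E(G1)| = |E(G2)| = 8, so φ is a bijection on edges as well as vertices. Hence G1 ≅ G2.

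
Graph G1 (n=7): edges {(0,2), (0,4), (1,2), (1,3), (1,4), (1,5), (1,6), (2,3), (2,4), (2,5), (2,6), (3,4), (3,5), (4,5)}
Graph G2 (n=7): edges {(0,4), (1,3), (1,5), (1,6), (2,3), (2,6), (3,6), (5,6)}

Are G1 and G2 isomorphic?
No, not isomorphic

The graphs are NOT isomorphic.

Connected components of G1: 1 component(s) with vertex sets [[0, 1, 2, 3, 4, 5, 6]], sizes [7].
Connected components of G2: 2 component(s) with vertex sets [[0, 4], [1, 2, 3, 5, 6]], sizes [2, 5].
The number of connected components (and the multiset of component sizes) is an isomorphism invariant — an isomorphism maps each component of G1 bijectively onto a component of G2. Since G1 has 1 component(s) and G2 has 2, they cannot be isomorphic.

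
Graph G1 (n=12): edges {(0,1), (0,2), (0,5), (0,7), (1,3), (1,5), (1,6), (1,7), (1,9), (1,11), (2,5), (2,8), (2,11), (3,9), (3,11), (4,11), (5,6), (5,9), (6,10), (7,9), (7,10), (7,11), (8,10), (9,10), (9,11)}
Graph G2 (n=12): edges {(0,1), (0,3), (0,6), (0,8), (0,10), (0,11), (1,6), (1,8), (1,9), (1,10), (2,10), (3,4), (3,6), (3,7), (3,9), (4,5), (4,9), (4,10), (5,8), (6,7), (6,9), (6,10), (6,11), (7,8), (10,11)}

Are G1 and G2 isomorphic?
Yes, isomorphic

The graphs are isomorphic.
One valid mapping φ: V(G1) → V(G2): 0→9, 1→6, 2→4, 3→11, 4→2, 5→3, 6→7, 7→1, 8→5, 9→0, 10→8, 11→10

Verify φ preserves adjacency — for each edge of G1, its image is an edge of G2:
  (0,1) → (φ(0),φ(1)) = (6,9) ∈ E(G2) ✓
  (0,2) → (φ(0),φ(2)) = (4,9) ∈ E(G2) ✓
  (0,5) → (φ(0),φ(5)) = (3,9) ∈ E(G2) ✓
  (0,7) → (φ(0),φ(7)) = (1,9) ∈ E(G2) ✓
  (1,3) → (φ(1),φ(3)) = (6,11) ∈ E(G2) ✓
  (1,5) → (φ(1),φ(5)) = (3,6) ∈ E(G2) ✓
  (1,6) → (φ(1),φ(6)) = (6,7) ∈ E(G2) ✓
  (1,7) → (φ(1),φ(7)) = (1,6) ∈ E(G2) ✓
  (1,9) → (φ(1),φ(9)) = (0,6) ∈ E(G2) ✓
  (1,11) → (φ(1),φ(11)) = (6,10) ∈ E(G2) ✓
  (2,5) → (φ(2),φ(5)) = (3,4) ∈ E(G2) ✓
  (2,8) → (φ(2),φ(8)) = (4,5) ∈ E(G2) ✓
  (2,11) → (φ(2),φ(11)) = (4,10) ∈ E(G2) ✓
  (3,9) → (φ(3),φ(9)) = (0,11) ∈ E(G2) ✓
  (3,11) → (φ(3),φ(11)) = (10,11) ∈ E(G2) ✓
  (4,11) → (φ(4),φ(11)) = (2,10) ∈ E(G2) ✓
  (5,6) → (φ(5),φ(6)) = (3,7) ∈ E(G2) ✓
  (5,9) → (φ(5),φ(9)) = (0,3) ∈ E(G2) ✓
  (6,10) → (φ(6),φ(10)) = (7,8) ∈ E(G2) ✓
  (7,9) → (φ(7),φ(9)) = (0,1) ∈ E(G2) ✓
  (7,10) → (φ(7),φ(10)) = (1,8) ∈ E(G2) ✓
  (7,11) → (φ(7),φ(11)) = (1,10) ∈ E(G2) ✓
  (8,10) → (φ(8),φ(10)) = (5,8) ∈ E(G2) ✓
  (9,10) → (φ(9),φ(10)) = (0,8) ∈ E(G2) ✓
  (9,11) → (φ(9),φ(11)) = (0,10) ∈ E(G2) ✓
All 25 edges of G1 map to edges of G2, and |E(G1)| = |E(G2)| = 25, so φ is a bijection on edges as well as vertices. Hence G1 ≅ G2.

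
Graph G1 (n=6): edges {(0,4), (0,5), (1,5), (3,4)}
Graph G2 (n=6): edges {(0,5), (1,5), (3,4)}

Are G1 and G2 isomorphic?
No, not isomorphic

The graphs are NOT isomorphic.

Counting edges: G1 has 4 edge(s); G2 has 3 edge(s).
Edge count is an isomorphism invariant (a bijection on vertices induces a bijection on edges), so differing edge counts rule out isomorphism.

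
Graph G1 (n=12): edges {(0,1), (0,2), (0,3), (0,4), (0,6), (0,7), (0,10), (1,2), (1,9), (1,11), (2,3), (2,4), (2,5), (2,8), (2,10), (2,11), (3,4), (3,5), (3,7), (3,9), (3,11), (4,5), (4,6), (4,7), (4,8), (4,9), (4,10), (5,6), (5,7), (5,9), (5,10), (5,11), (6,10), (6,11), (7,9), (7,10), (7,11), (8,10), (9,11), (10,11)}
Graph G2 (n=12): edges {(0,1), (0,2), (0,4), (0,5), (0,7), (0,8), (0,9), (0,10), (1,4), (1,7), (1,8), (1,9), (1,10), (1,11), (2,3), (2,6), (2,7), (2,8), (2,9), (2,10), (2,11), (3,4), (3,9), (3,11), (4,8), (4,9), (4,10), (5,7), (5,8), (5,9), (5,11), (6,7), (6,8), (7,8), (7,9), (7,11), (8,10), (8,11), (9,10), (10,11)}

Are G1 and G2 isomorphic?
Yes, isomorphic

The graphs are isomorphic.
One valid mapping φ: V(G1) → V(G2): 0→11, 1→3, 2→2, 3→10, 4→8, 5→0, 6→5, 7→1, 8→6, 9→4, 10→7, 11→9

Verify φ preserves adjacency — for each edge of G1, its image is an edge of G2:
  (0,1) → (φ(0),φ(1)) = (3,11) ∈ E(G2) ✓
  (0,2) → (φ(0),φ(2)) = (2,11) ∈ E(G2) ✓
  (0,3) → (φ(0),φ(3)) = (10,11) ∈ E(G2) ✓
  (0,4) → (φ(0),φ(4)) = (8,11) ∈ E(G2) ✓
  (0,6) → (φ(0),φ(6)) = (5,11) ∈ E(G2) ✓
  (0,7) → (φ(0),φ(7)) = (1,11) ∈ E(G2) ✓
  (0,10) → (φ(0),φ(10)) = (7,11) ∈ E(G2) ✓
  (1,2) → (φ(1),φ(2)) = (2,3) ∈ E(G2) ✓
  (1,9) → (φ(1),φ(9)) = (3,4) ∈ E(G2) ✓
  (1,11) → (φ(1),φ(11)) = (3,9) ∈ E(G2) ✓
  (2,3) → (φ(2),φ(3)) = (2,10) ∈ E(G2) ✓
  (2,4) → (φ(2),φ(4)) = (2,8) ∈ E(G2) ✓
  (2,5) → (φ(2),φ(5)) = (0,2) ∈ E(G2) ✓
  (2,8) → (φ(2),φ(8)) = (2,6) ∈ E(G2) ✓
  (2,10) → (φ(2),φ(10)) = (2,7) ∈ E(G2) ✓
  (2,11) → (φ(2),φ(11)) = (2,9) ∈ E(G2) ✓
  (3,4) → (φ(3),φ(4)) = (8,10) ∈ E(G2) ✓
  (3,5) → (φ(3),φ(5)) = (0,10) ∈ E(G2) ✓
  (3,7) → (φ(3),φ(7)) = (1,10) ∈ E(G2) ✓
  (3,9) → (φ(3),φ(9)) = (4,10) ∈ E(G2) ✓
  (3,11) → (φ(3),φ(11)) = (9,10) ∈ E(G2) ✓
  (4,5) → (φ(4),φ(5)) = (0,8) ∈ E(G2) ✓
  (4,6) → (φ(4),φ(6)) = (5,8) ∈ E(G2) ✓
  (4,7) → (φ(4),φ(7)) = (1,8) ∈ E(G2) ✓
  (4,8) → (φ(4),φ(8)) = (6,8) ∈ E(G2) ✓
  (4,9) → (φ(4),φ(9)) = (4,8) ∈ E(G2) ✓
  (4,10) → (φ(4),φ(10)) = (7,8) ∈ E(G2) ✓
  (5,6) → (φ(5),φ(6)) = (0,5) ∈ E(G2) ✓
  (5,7) → (φ(5),φ(7)) = (0,1) ∈ E(G2) ✓
  (5,9) → (φ(5),φ(9)) = (0,4) ∈ E(G2) ✓
  (5,10) → (φ(5),φ(10)) = (0,7) ∈ E(G2) ✓
  (5,11) → (φ(5),φ(11)) = (0,9) ∈ E(G2) ✓
  (6,10) → (φ(6),φ(10)) = (5,7) ∈ E(G2) ✓
  (6,11) → (φ(6),φ(11)) = (5,9) ∈ E(G2) ✓
  (7,9) → (φ(7),φ(9)) = (1,4) ∈ E(G2) ✓
  (7,10) → (φ(7),φ(10)) = (1,7) ∈ E(G2) ✓
  (7,11) → (φ(7),φ(11)) = (1,9) ∈ E(G2) ✓
  (8,10) → (φ(8),φ(10)) = (6,7) ∈ E(G2) ✓
  (9,11) → (φ(9),φ(11)) = (4,9) ∈ E(G2) ✓
  (10,11) → (φ(10),φ(11)) = (7,9) ∈ E(G2) ✓
All 40 edges of G1 map to edges of G2, and |E(G1)| = |E(G2)| = 40, so φ is a bijection on edges as well as vertices. Hence G1 ≅ G2.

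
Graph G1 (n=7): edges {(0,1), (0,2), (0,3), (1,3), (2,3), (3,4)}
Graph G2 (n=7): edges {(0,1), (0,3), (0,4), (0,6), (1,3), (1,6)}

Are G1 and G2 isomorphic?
Yes, isomorphic

The graphs are isomorphic.
One valid mapping φ: V(G1) → V(G2): 0→1, 1→3, 2→6, 3→0, 4→4, 5→2, 6→5

Verify φ preserves adjacency — for each edge of G1, its image is an edge of G2:
  (0,1) → (φ(0),φ(1)) = (1,3) ∈ E(G2) ✓
  (0,2) → (φ(0),φ(2)) = (1,6) ∈ E(G2) ✓
  (0,3) → (φ(0),φ(3)) = (0,1) ∈ E(G2) ✓
  (1,3) → (φ(1),φ(3)) = (0,3) ∈ E(G2) ✓
  (2,3) → (φ(2),φ(3)) = (0,6) ∈ E(G2) ✓
  (3,4) → (φ(3),φ(4)) = (0,4) ∈ E(G2) ✓
All 6 edges of G1 map to edges of G2, and |E(G1)| = |E(G2)| = 6, so φ is a bijection on edges as well as vertices. Hence G1 ≅ G2.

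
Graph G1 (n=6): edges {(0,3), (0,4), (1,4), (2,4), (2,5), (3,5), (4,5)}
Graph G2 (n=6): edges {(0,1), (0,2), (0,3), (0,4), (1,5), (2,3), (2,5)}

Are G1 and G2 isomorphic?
Yes, isomorphic

The graphs are isomorphic.
One valid mapping φ: V(G1) → V(G2): 0→1, 1→4, 2→3, 3→5, 4→0, 5→2

Verify φ preserves adjacency — for each edge of G1, its image is an edge of G2:
  (0,3) → (φ(0),φ(3)) = (1,5) ∈ E(G2) ✓
  (0,4) → (φ(0),φ(4)) = (0,1) ∈ E(G2) ✓
  (1,4) → (φ(1),φ(4)) = (0,4) ∈ E(G2) ✓
  (2,4) → (φ(2),φ(4)) = (0,3) ∈ E(G2) ✓
  (2,5) → (φ(2),φ(5)) = (2,3) ∈ E(G2) ✓
  (3,5) → (φ(3),φ(5)) = (2,5) ∈ E(G2) ✓
  (4,5) → (φ(4),φ(5)) = (0,2) ∈ E(G2) ✓
All 7 edges of G1 map to edges of G2, and |E(G1)| = |E(G2)| = 7, so φ is a bijection on edges as well as vertices. Hence G1 ≅ G2.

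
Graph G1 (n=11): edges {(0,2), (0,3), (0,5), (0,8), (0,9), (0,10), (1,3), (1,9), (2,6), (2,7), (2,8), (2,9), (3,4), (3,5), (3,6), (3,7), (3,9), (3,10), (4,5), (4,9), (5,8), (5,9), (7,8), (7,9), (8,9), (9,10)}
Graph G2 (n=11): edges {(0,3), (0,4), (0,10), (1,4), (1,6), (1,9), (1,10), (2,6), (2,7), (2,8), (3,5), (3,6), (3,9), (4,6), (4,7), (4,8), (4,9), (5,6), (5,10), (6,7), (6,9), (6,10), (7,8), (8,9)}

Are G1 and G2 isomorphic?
No, not isomorphic

The graphs are NOT isomorphic.

Counting triangles (3-cliques): G1 has 21, G2 has 13.
Triangle count is an isomorphism invariant, so differing triangle counts rule out isomorphism.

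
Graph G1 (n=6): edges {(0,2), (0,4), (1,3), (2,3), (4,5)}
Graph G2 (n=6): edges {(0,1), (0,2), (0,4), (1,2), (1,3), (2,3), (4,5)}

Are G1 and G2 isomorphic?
No, not isomorphic

The graphs are NOT isomorphic.

Counting edges: G1 has 5 edge(s); G2 has 7 edge(s).
Edge count is an isomorphism invariant (a bijection on vertices induces a bijection on edges), so differing edge counts rule out isomorphism.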